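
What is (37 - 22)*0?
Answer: 0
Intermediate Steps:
(37 - 22)*0 = 15*0 = 0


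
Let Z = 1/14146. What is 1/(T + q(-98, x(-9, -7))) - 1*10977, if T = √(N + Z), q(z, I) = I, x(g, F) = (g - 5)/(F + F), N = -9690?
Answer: (-10977*√1939059257894 + 155266496*I)/(√1939059257894 - 14146*I) ≈ -10977.0 - 0.010158*I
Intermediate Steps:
x(g, F) = (-5 + g)/(2*F) (x(g, F) = (-5 + g)/((2*F)) = (-5 + g)*(1/(2*F)) = (-5 + g)/(2*F))
Z = 1/14146 ≈ 7.0691e-5
T = I*√1939059257894/14146 (T = √(-9690 + 1/14146) = √(-137074739/14146) = I*√1939059257894/14146 ≈ 98.438*I)
1/(T + q(-98, x(-9, -7))) - 1*10977 = 1/(I*√1939059257894/14146 + (½)*(-5 - 9)/(-7)) - 1*10977 = 1/(I*√1939059257894/14146 + (½)*(-⅐)*(-14)) - 10977 = 1/(I*√1939059257894/14146 + 1) - 10977 = 1/(1 + I*√1939059257894/14146) - 10977 = -10977 + 1/(1 + I*√1939059257894/14146)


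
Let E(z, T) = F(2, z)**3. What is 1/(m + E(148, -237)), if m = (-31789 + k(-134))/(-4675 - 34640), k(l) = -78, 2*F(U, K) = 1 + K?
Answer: 314520/130052269871 ≈ 2.4184e-6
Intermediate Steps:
F(U, K) = 1/2 + K/2 (F(U, K) = (1 + K)/2 = 1/2 + K/2)
m = 31867/39315 (m = (-31789 - 78)/(-4675 - 34640) = -31867/(-39315) = -31867*(-1/39315) = 31867/39315 ≈ 0.81056)
E(z, T) = (1/2 + z/2)**3
1/(m + E(148, -237)) = 1/(31867/39315 + (1 + 148)**3/8) = 1/(31867/39315 + (1/8)*149**3) = 1/(31867/39315 + (1/8)*3307949) = 1/(31867/39315 + 3307949/8) = 1/(130052269871/314520) = 314520/130052269871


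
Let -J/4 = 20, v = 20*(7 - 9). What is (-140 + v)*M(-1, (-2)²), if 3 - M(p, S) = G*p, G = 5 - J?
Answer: -15840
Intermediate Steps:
v = -40 (v = 20*(-2) = -40)
J = -80 (J = -4*20 = -80)
G = 85 (G = 5 - 1*(-80) = 5 + 80 = 85)
M(p, S) = 3 - 85*p
(-140 + v)*M(-1, (-2)²) = (-140 - 40)*(3 - 85*(-1)) = -180*(3 + 85) = -180*88 = -15840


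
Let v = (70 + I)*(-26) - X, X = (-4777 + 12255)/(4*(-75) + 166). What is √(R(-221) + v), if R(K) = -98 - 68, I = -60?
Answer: I*√1661801/67 ≈ 19.24*I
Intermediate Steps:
R(K) = -166
X = -3739/67 (X = 7478/(-300 + 166) = 7478/(-134) = 7478*(-1/134) = -3739/67 ≈ -55.806)
v = -13681/67 (v = (70 - 60)*(-26) - 1*(-3739/67) = 10*(-26) + 3739/67 = -260 + 3739/67 = -13681/67 ≈ -204.19)
√(R(-221) + v) = √(-166 - 13681/67) = √(-24803/67) = I*√1661801/67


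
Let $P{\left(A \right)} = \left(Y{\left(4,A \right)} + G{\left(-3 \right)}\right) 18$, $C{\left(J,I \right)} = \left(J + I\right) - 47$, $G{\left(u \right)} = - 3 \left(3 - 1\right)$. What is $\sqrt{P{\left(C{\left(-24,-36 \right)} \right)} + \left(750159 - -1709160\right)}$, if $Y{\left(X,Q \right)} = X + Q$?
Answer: $\sqrt{2457357} \approx 1567.6$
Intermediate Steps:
$Y{\left(X,Q \right)} = Q + X$
$G{\left(u \right)} = -6$ ($G{\left(u \right)} = \left(-3\right) 2 = -6$)
$C{\left(J,I \right)} = -47 + I + J$ ($C{\left(J,I \right)} = \left(I + J\right) - 47 = -47 + I + J$)
$P{\left(A \right)} = -36 + 18 A$ ($P{\left(A \right)} = \left(\left(A + 4\right) - 6\right) 18 = \left(\left(4 + A\right) - 6\right) 18 = \left(-2 + A\right) 18 = -36 + 18 A$)
$\sqrt{P{\left(C{\left(-24,-36 \right)} \right)} + \left(750159 - -1709160\right)} = \sqrt{\left(-36 + 18 \left(-47 - 36 - 24\right)\right) + \left(750159 - -1709160\right)} = \sqrt{\left(-36 + 18 \left(-107\right)\right) + \left(750159 + 1709160\right)} = \sqrt{\left(-36 - 1926\right) + 2459319} = \sqrt{-1962 + 2459319} = \sqrt{2457357}$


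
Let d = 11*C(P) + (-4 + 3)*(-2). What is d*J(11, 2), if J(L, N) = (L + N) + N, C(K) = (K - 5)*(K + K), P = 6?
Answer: 2010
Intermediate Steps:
C(K) = 2*K*(-5 + K) (C(K) = (-5 + K)*(2*K) = 2*K*(-5 + K))
J(L, N) = L + 2*N
d = 134 (d = 11*(2*6*(-5 + 6)) + (-4 + 3)*(-2) = 11*(2*6*1) - 1*(-2) = 11*12 + 2 = 132 + 2 = 134)
d*J(11, 2) = 134*(11 + 2*2) = 134*(11 + 4) = 134*15 = 2010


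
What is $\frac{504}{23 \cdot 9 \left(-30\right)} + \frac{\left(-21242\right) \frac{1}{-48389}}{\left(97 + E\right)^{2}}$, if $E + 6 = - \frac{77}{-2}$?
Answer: $- \frac{90858196292}{1119863965605} \approx -0.081133$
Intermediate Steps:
$E = \frac{65}{2}$ ($E = -6 - \frac{77}{-2} = -6 - - \frac{77}{2} = -6 + \frac{77}{2} = \frac{65}{2} \approx 32.5$)
$\frac{504}{23 \cdot 9 \left(-30\right)} + \frac{\left(-21242\right) \frac{1}{-48389}}{\left(97 + E\right)^{2}} = \frac{504}{23 \cdot 9 \left(-30\right)} + \frac{\left(-21242\right) \frac{1}{-48389}}{\left(97 + \frac{65}{2}\right)^{2}} = \frac{504}{207 \left(-30\right)} + \frac{\left(-21242\right) \left(- \frac{1}{48389}\right)}{\left(\frac{259}{2}\right)^{2}} = \frac{504}{-6210} + \frac{21242}{48389 \cdot \frac{67081}{4}} = 504 \left(- \frac{1}{6210}\right) + \frac{21242}{48389} \cdot \frac{4}{67081} = - \frac{28}{345} + \frac{84968}{3245982509} = - \frac{90858196292}{1119863965605}$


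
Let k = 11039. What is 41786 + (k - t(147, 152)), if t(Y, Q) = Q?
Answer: 52673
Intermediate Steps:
41786 + (k - t(147, 152)) = 41786 + (11039 - 1*152) = 41786 + (11039 - 152) = 41786 + 10887 = 52673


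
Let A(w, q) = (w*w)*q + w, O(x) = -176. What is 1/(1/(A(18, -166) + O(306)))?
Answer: -53942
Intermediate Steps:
A(w, q) = w + q*w**2 (A(w, q) = w**2*q + w = q*w**2 + w = w + q*w**2)
1/(1/(A(18, -166) + O(306))) = 1/(1/(18*(1 - 166*18) - 176)) = 1/(1/(18*(1 - 2988) - 176)) = 1/(1/(18*(-2987) - 176)) = 1/(1/(-53766 - 176)) = 1/(1/(-53942)) = 1/(-1/53942) = -53942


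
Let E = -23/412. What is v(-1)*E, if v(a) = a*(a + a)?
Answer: -23/206 ≈ -0.11165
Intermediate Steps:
E = -23/412 (E = -23*1/412 = -23/412 ≈ -0.055825)
v(a) = 2*a**2 (v(a) = a*(2*a) = 2*a**2)
v(-1)*E = (2*(-1)**2)*(-23/412) = (2*1)*(-23/412) = 2*(-23/412) = -23/206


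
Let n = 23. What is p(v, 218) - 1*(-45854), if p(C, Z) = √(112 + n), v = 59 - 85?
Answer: 45854 + 3*√15 ≈ 45866.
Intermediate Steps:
v = -26
p(C, Z) = 3*√15 (p(C, Z) = √(112 + 23) = √135 = 3*√15)
p(v, 218) - 1*(-45854) = 3*√15 - 1*(-45854) = 3*√15 + 45854 = 45854 + 3*√15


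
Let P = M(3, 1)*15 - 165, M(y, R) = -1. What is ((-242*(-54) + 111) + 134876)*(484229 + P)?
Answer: 71665874695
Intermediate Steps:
P = -180 (P = -1*15 - 165 = -15 - 165 = -180)
((-242*(-54) + 111) + 134876)*(484229 + P) = ((-242*(-54) + 111) + 134876)*(484229 - 180) = ((13068 + 111) + 134876)*484049 = (13179 + 134876)*484049 = 148055*484049 = 71665874695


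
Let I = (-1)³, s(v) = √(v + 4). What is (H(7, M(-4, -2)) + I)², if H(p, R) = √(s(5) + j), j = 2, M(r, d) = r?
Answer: (1 - √5)² ≈ 1.5279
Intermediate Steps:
s(v) = √(4 + v)
H(p, R) = √5 (H(p, R) = √(√(4 + 5) + 2) = √(√9 + 2) = √(3 + 2) = √5)
I = -1
(H(7, M(-4, -2)) + I)² = (√5 - 1)² = (-1 + √5)²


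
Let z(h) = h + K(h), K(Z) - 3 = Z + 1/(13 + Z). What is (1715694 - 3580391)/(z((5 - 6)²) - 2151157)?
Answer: 26105758/30116127 ≈ 0.86684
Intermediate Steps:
K(Z) = 3 + Z + 1/(13 + Z) (K(Z) = 3 + (Z + 1/(13 + Z)) = 3 + Z + 1/(13 + Z))
z(h) = h + (40 + h² + 16*h)/(13 + h)
(1715694 - 3580391)/(z((5 - 6)²) - 2151157) = (1715694 - 3580391)/((40 + 2*((5 - 6)²)² + 29*(5 - 6)²)/(13 + (5 - 6)²) - 2151157) = -1864697/((40 + 2*((-1)²)² + 29*(-1)²)/(13 + (-1)²) - 2151157) = -1864697/((40 + 2*1² + 29*1)/(13 + 1) - 2151157) = -1864697/((40 + 2*1 + 29)/14 - 2151157) = -1864697/((40 + 2 + 29)/14 - 2151157) = -1864697/((1/14)*71 - 2151157) = -1864697/(71/14 - 2151157) = -1864697/(-30116127/14) = -1864697*(-14/30116127) = 26105758/30116127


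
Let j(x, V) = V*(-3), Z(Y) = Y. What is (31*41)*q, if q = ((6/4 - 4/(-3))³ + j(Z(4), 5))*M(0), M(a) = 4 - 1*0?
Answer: 2126383/54 ≈ 39377.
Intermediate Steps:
j(x, V) = -3*V
M(a) = 4 (M(a) = 4 + 0 = 4)
q = 1673/54 (q = ((6/4 - 4/(-3))³ - 3*5)*4 = ((6*(¼) - 4*(-⅓))³ - 15)*4 = ((3/2 + 4/3)³ - 15)*4 = ((17/6)³ - 15)*4 = (4913/216 - 15)*4 = (1673/216)*4 = 1673/54 ≈ 30.981)
(31*41)*q = (31*41)*(1673/54) = 1271*(1673/54) = 2126383/54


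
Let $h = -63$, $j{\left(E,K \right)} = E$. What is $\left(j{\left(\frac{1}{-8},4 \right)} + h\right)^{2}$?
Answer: $\frac{255025}{64} \approx 3984.8$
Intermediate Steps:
$\left(j{\left(\frac{1}{-8},4 \right)} + h\right)^{2} = \left(\frac{1}{-8} - 63\right)^{2} = \left(- \frac{1}{8} - 63\right)^{2} = \left(- \frac{505}{8}\right)^{2} = \frac{255025}{64}$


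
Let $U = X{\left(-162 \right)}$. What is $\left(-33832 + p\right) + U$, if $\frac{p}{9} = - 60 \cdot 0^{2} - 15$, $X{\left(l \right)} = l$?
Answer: $-34129$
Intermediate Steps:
$U = -162$
$p = -135$ ($p = 9 \left(- 60 \cdot 0^{2} - 15\right) = 9 \left(\left(-60\right) 0 - 15\right) = 9 \left(0 - 15\right) = 9 \left(-15\right) = -135$)
$\left(-33832 + p\right) + U = \left(-33832 - 135\right) - 162 = -33967 - 162 = -34129$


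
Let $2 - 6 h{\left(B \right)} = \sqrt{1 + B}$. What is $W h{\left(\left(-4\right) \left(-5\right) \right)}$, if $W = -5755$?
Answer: $- \frac{5755}{3} + \frac{5755 \sqrt{21}}{6} \approx 2477.1$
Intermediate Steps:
$h{\left(B \right)} = \frac{1}{3} - \frac{\sqrt{1 + B}}{6}$
$W h{\left(\left(-4\right) \left(-5\right) \right)} = - 5755 \left(\frac{1}{3} - \frac{\sqrt{1 - -20}}{6}\right) = - 5755 \left(\frac{1}{3} - \frac{\sqrt{1 + 20}}{6}\right) = - 5755 \left(\frac{1}{3} - \frac{\sqrt{21}}{6}\right) = - \frac{5755}{3} + \frac{5755 \sqrt{21}}{6}$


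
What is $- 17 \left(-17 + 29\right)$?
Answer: $-204$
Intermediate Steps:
$- 17 \left(-17 + 29\right) = \left(-17\right) 12 = -204$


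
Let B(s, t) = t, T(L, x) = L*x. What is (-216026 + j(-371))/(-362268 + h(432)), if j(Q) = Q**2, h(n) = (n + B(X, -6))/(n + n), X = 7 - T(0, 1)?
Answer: 11287440/52166521 ≈ 0.21637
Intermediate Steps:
X = 7 (X = 7 - 0 = 7 - 1*0 = 7 + 0 = 7)
h(n) = (-6 + n)/(2*n) (h(n) = (n - 6)/(n + n) = (-6 + n)/((2*n)) = (-6 + n)*(1/(2*n)) = (-6 + n)/(2*n))
(-216026 + j(-371))/(-362268 + h(432)) = (-216026 + (-371)**2)/(-362268 + (1/2)*(-6 + 432)/432) = (-216026 + 137641)/(-362268 + (1/2)*(1/432)*426) = -78385/(-362268 + 71/144) = -78385/(-52166521/144) = -78385*(-144/52166521) = 11287440/52166521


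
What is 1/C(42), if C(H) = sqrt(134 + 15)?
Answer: sqrt(149)/149 ≈ 0.081923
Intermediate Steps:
C(H) = sqrt(149)
1/C(42) = 1/(sqrt(149)) = sqrt(149)/149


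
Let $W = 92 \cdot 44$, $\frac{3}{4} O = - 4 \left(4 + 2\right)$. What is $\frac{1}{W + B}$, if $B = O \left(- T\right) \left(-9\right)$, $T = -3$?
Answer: $\frac{1}{4912} \approx 0.00020358$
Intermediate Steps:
$O = -32$ ($O = \frac{4 \left(- 4 \left(4 + 2\right)\right)}{3} = \frac{4 \left(\left(-4\right) 6\right)}{3} = \frac{4}{3} \left(-24\right) = -32$)
$B = 864$ ($B = - 32 \left(\left(-1\right) \left(-3\right)\right) \left(-9\right) = \left(-32\right) 3 \left(-9\right) = \left(-96\right) \left(-9\right) = 864$)
$W = 4048$
$\frac{1}{W + B} = \frac{1}{4048 + 864} = \frac{1}{4912}$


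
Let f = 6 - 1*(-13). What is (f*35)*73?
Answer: 48545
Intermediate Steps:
f = 19 (f = 6 + 13 = 19)
(f*35)*73 = (19*35)*73 = 665*73 = 48545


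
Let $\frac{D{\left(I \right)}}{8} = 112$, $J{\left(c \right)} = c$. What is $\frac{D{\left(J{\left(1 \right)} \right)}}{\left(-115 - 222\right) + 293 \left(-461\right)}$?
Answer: $- \frac{448}{67705} \approx -0.0066169$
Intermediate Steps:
$D{\left(I \right)} = 896$ ($D{\left(I \right)} = 8 \cdot 112 = 896$)
$\frac{D{\left(J{\left(1 \right)} \right)}}{\left(-115 - 222\right) + 293 \left(-461\right)} = \frac{896}{\left(-115 - 222\right) + 293 \left(-461\right)} = \frac{896}{-337 - 135073} = \frac{896}{-135410} = 896 \left(- \frac{1}{135410}\right) = - \frac{448}{67705}$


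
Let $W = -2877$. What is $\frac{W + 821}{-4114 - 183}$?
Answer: $\frac{2056}{4297} \approx 0.47847$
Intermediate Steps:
$\frac{W + 821}{-4114 - 183} = \frac{-2877 + 821}{-4114 - 183} = - \frac{2056}{-4297} = \left(-2056\right) \left(- \frac{1}{4297}\right) = \frac{2056}{4297}$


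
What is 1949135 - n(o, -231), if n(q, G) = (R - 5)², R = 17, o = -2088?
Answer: 1948991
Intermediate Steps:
n(q, G) = 144 (n(q, G) = (17 - 5)² = 12² = 144)
1949135 - n(o, -231) = 1949135 - 1*144 = 1949135 - 144 = 1948991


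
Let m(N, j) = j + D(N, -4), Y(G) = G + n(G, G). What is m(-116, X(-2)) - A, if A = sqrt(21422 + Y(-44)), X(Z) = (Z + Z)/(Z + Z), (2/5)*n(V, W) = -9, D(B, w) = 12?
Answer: 13 - sqrt(85422)/2 ≈ -133.14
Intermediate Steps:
n(V, W) = -45/2 (n(V, W) = (5/2)*(-9) = -45/2)
X(Z) = 1 (X(Z) = (2*Z)/((2*Z)) = (2*Z)*(1/(2*Z)) = 1)
Y(G) = -45/2 + G (Y(G) = G - 45/2 = -45/2 + G)
m(N, j) = 12 + j (m(N, j) = j + 12 = 12 + j)
A = sqrt(85422)/2 (A = sqrt(21422 + (-45/2 - 44)) = sqrt(21422 - 133/2) = sqrt(42711/2) = sqrt(85422)/2 ≈ 146.14)
m(-116, X(-2)) - A = (12 + 1) - sqrt(85422)/2 = 13 - sqrt(85422)/2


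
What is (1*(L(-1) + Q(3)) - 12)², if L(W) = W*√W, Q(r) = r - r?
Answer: (12 + I)² ≈ 143.0 + 24.0*I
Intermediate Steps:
Q(r) = 0 (Q(r) = r - r = 0)
L(W) = W^(3/2)
(1*(L(-1) + Q(3)) - 12)² = (1*((-1)^(3/2) + 0) - 12)² = (1*(-I + 0) - 12)² = (1*(-I) - 12)² = (-I - 12)² = (-12 - I)²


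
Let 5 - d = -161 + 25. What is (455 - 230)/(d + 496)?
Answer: 225/637 ≈ 0.35322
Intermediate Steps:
d = 141 (d = 5 - (-161 + 25) = 5 - 1*(-136) = 5 + 136 = 141)
(455 - 230)/(d + 496) = (455 - 230)/(141 + 496) = 225/637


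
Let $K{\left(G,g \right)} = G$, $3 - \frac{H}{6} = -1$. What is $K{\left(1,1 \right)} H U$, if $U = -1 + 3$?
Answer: $48$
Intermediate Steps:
$H = 24$ ($H = 18 - -6 = 18 + 6 = 24$)
$U = 2$
$K{\left(1,1 \right)} H U = 1 \cdot 24 \cdot 2 = 24 \cdot 2 = 48$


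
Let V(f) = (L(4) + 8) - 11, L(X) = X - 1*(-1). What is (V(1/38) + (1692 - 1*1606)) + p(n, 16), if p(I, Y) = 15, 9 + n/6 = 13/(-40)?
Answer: 103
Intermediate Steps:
L(X) = 1 + X (L(X) = X + 1 = 1 + X)
n = -1119/20 (n = -54 + 6*(13/(-40)) = -54 + 6*(13*(-1/40)) = -54 + 6*(-13/40) = -54 - 39/20 = -1119/20 ≈ -55.950)
V(f) = 2 (V(f) = ((1 + 4) + 8) - 11 = (5 + 8) - 11 = 13 - 11 = 2)
(V(1/38) + (1692 - 1*1606)) + p(n, 16) = (2 + (1692 - 1*1606)) + 15 = (2 + (1692 - 1606)) + 15 = (2 + 86) + 15 = 88 + 15 = 103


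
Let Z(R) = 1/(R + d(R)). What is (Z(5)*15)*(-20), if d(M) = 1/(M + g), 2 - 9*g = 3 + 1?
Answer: -3225/56 ≈ -57.589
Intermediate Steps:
g = -2/9 (g = 2/9 - (3 + 1)/9 = 2/9 - ⅑*4 = 2/9 - 4/9 = -2/9 ≈ -0.22222)
d(M) = 1/(-2/9 + M) (d(M) = 1/(M - 2/9) = 1/(-2/9 + M))
Z(R) = 1/(R + 9/(-2 + 9*R))
(Z(5)*15)*(-20) = (((-2 + 9*5)/(9 + 5*(-2 + 9*5)))*15)*(-20) = (((-2 + 45)/(9 + 5*(-2 + 45)))*15)*(-20) = ((43/(9 + 5*43))*15)*(-20) = ((43/(9 + 215))*15)*(-20) = ((43/224)*15)*(-20) = (645/224)*(-20) = -3225/56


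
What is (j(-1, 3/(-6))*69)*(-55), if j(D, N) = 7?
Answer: -26565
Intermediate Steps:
(j(-1, 3/(-6))*69)*(-55) = (7*69)*(-55) = 483*(-55) = -26565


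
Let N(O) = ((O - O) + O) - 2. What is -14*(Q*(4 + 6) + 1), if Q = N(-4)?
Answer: 826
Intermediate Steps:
N(O) = -2 + O (N(O) = (0 + O) - 2 = O - 2 = -2 + O)
Q = -6 (Q = -2 - 4 = -6)
-14*(Q*(4 + 6) + 1) = -14*(-6*(4 + 6) + 1) = -14*(-6*10 + 1) = -14*(-60 + 1) = -14*(-59) = 826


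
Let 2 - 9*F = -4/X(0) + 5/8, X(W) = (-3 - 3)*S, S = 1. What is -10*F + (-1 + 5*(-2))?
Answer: -1273/108 ≈ -11.787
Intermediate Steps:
X(W) = -6 (X(W) = (-3 - 3)*1 = -6*1 = -6)
F = 17/216 (F = 2/9 - (-4/(-6) + 5/8)/9 = 2/9 - (-4*(-⅙) + 5*(⅛))/9 = 2/9 - (⅔ + 5/8)/9 = 2/9 - ⅑*31/24 = 2/9 - 31/216 = 17/216 ≈ 0.078704)
-10*F + (-1 + 5*(-2)) = -10*17/216 + (-1 + 5*(-2)) = -85/108 + (-1 - 10) = -85/108 - 11 = -1273/108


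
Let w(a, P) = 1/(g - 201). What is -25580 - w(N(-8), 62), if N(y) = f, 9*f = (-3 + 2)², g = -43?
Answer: -6241519/244 ≈ -25580.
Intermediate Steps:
f = ⅑ (f = (-3 + 2)²/9 = (⅑)*(-1)² = (⅑)*1 = ⅑ ≈ 0.11111)
N(y) = ⅑
w(a, P) = -1/244 (w(a, P) = 1/(-43 - 201) = 1/(-244) = -1/244)
-25580 - w(N(-8), 62) = -25580 - 1*(-1/244) = -25580 + 1/244 = -6241519/244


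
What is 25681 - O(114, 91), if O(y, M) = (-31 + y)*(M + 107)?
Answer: 9247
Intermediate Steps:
O(y, M) = (-31 + y)*(107 + M)
25681 - O(114, 91) = 25681 - (-3317 - 31*91 + 107*114 + 91*114) = 25681 - (-3317 - 2821 + 12198 + 10374) = 25681 - 1*16434 = 25681 - 16434 = 9247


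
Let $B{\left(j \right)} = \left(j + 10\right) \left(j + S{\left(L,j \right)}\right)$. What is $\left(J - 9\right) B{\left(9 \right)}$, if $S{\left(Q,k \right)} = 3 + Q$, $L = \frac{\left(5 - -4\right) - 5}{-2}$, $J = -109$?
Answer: $-22420$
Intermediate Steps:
$L = -2$ ($L = \left(\left(5 + 4\right) - 5\right) \left(- \frac{1}{2}\right) = \left(9 - 5\right) \left(- \frac{1}{2}\right) = 4 \left(- \frac{1}{2}\right) = -2$)
$B{\left(j \right)} = \left(1 + j\right) \left(10 + j\right)$ ($B{\left(j \right)} = \left(j + 10\right) \left(j + \left(3 - 2\right)\right) = \left(10 + j\right) \left(j + 1\right) = \left(10 + j\right) \left(1 + j\right) = \left(1 + j\right) \left(10 + j\right)$)
$\left(J - 9\right) B{\left(9 \right)} = \left(-109 - 9\right) \left(10 + 9^{2} + 11 \cdot 9\right) = - 118 \left(10 + 81 + 99\right) = \left(-118\right) 190 = -22420$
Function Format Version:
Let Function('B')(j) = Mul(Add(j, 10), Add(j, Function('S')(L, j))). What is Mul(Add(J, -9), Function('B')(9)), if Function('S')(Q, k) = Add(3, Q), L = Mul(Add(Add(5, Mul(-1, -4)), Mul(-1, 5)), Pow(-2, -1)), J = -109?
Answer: -22420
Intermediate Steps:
L = -2 (L = Mul(Add(Add(5, 4), -5), Rational(-1, 2)) = Mul(Add(9, -5), Rational(-1, 2)) = Mul(4, Rational(-1, 2)) = -2)
Function('B')(j) = Mul(Add(1, j), Add(10, j)) (Function('B')(j) = Mul(Add(j, 10), Add(j, Add(3, -2))) = Mul(Add(10, j), Add(j, 1)) = Mul(Add(10, j), Add(1, j)) = Mul(Add(1, j), Add(10, j)))
Mul(Add(J, -9), Function('B')(9)) = Mul(Add(-109, -9), Add(10, Pow(9, 2), Mul(11, 9))) = Mul(-118, Add(10, 81, 99)) = Mul(-118, 190) = -22420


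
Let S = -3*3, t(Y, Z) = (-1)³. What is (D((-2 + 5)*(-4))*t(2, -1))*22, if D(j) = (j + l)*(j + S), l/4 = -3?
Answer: -11088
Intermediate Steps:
l = -12 (l = 4*(-3) = -12)
t(Y, Z) = -1
S = -9
D(j) = (-12 + j)*(-9 + j) (D(j) = (j - 12)*(j - 9) = (-12 + j)*(-9 + j))
(D((-2 + 5)*(-4))*t(2, -1))*22 = ((108 + ((-2 + 5)*(-4))² - 21*(-2 + 5)*(-4))*(-1))*22 = ((108 + (3*(-4))² - 63*(-4))*(-1))*22 = ((108 + (-12)² - 21*(-12))*(-1))*22 = ((108 + 144 + 252)*(-1))*22 = (504*(-1))*22 = -504*22 = -11088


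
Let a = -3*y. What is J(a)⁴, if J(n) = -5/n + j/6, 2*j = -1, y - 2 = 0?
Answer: 81/256 ≈ 0.31641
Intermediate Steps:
y = 2 (y = 2 + 0 = 2)
j = -½ (j = (½)*(-1) = -½ ≈ -0.50000)
a = -6 (a = -3*2 = -6)
J(n) = -1/12 - 5/n (J(n) = -5/n - ½/6 = -5/n - ½*⅙ = -5/n - 1/12 = -1/12 - 5/n)
J(a)⁴ = ((1/12)*(-60 - 1*(-6))/(-6))⁴ = ((1/12)*(-⅙)*(-60 + 6))⁴ = ((1/12)*(-⅙)*(-54))⁴ = (¾)⁴ = 81/256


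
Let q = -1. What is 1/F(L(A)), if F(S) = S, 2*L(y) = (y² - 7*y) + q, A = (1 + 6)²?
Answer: 2/2057 ≈ 0.00097229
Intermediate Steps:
A = 49 (A = 7² = 49)
L(y) = -½ + y²/2 - 7*y/2 (L(y) = ((y² - 7*y) - 1)/2 = (-1 + y² - 7*y)/2 = -½ + y²/2 - 7*y/2)
1/F(L(A)) = 1/(-½ + (½)*49² - 7/2*49) = 1/(-½ + (½)*2401 - 343/2) = 1/(-½ + 2401/2 - 343/2) = 1/(2057/2) = 2/2057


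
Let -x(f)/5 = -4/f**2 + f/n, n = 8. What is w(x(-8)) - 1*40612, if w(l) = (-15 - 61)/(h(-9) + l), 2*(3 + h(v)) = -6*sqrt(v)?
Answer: -897773252/22105 - 175104*I/22105 ≈ -40614.0 - 7.9215*I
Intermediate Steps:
h(v) = -3 - 3*sqrt(v) (h(v) = -3 + (-6*sqrt(v))/2 = -3 - 3*sqrt(v))
x(f) = 20/f**2 - 5*f/8 (x(f) = -5*(-4/f**2 + f/8) = 20/f**2 - 5*f/8)
w(l) = -76/(-3 + l - 9*I) (w(l) = (-15 - 61)/((-3 - 9*I) + l) = -76/((-3 - 9*I) + l) = -76/(-3 + l - 9*I))
w(x(-8)) - 1*40612 = 76/(3 - (20/(-8)**2 - 5/8*(-8)) + 9*I) - 1*40612 = 76/(3 - (20*(1/64) + 5) + 9*I) - 40612 = 76/(3 - (5/16 + 5) + 9*I) - 40612 = 76/(3 - 1*85/16 + 9*I) - 40612 = 76/(3 - 85/16 + 9*I) - 40612 = 76/(-37/16 + 9*I) - 40612 = 76*(256*(-37/16 - 9*I)/22105) - 40612 = 19456*(-37/16 - 9*I)/22105 - 40612 = -40612 + 19456*(-37/16 - 9*I)/22105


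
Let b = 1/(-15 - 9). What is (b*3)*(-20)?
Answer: 5/2 ≈ 2.5000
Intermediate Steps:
b = -1/24 (b = 1/(-24) = -1/24 ≈ -0.041667)
(b*3)*(-20) = -1/24*3*(-20) = -⅛*(-20) = 5/2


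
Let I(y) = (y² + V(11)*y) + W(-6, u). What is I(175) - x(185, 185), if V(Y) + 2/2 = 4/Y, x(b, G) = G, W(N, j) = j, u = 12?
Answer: 333747/11 ≈ 30341.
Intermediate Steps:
V(Y) = -1 + 4/Y
I(y) = 12 + y² - 7*y/11 (I(y) = (y² + ((4 - 1*11)/11)*y) + 12 = (y² + ((4 - 11)/11)*y) + 12 = (y² + ((1/11)*(-7))*y) + 12 = (y² - 7*y/11) + 12 = 12 + y² - 7*y/11)
I(175) - x(185, 185) = (12 + 175² - 7/11*175) - 1*185 = (12 + 30625 - 1225/11) - 185 = 335782/11 - 185 = 333747/11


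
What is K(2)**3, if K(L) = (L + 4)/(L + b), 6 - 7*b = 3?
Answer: 74088/4913 ≈ 15.080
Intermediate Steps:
b = 3/7 (b = 6/7 - 1/7*3 = 6/7 - 3/7 = 3/7 ≈ 0.42857)
K(L) = (4 + L)/(3/7 + L) (K(L) = (L + 4)/(L + 3/7) = (4 + L)/(3/7 + L))
K(2)**3 = (7*(4 + 2)/(3 + 7*2))**3 = (7*6/(3 + 14))**3 = (7*6/17)**3 = (7*(1/17)*6)**3 = (42/17)**3 = 74088/4913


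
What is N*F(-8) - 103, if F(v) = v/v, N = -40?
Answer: -143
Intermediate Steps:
F(v) = 1
N*F(-8) - 103 = -40*1 - 103 = -40 - 103 = -143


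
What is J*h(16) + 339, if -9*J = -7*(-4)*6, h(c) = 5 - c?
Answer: 1633/3 ≈ 544.33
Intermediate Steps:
J = -56/3 (J = -(-7*(-4))*6/9 = -28*6/9 = -1/9*168 = -56/3 ≈ -18.667)
J*h(16) + 339 = -56*(5 - 1*16)/3 + 339 = -56*(5 - 16)/3 + 339 = -56/3*(-11) + 339 = 616/3 + 339 = 1633/3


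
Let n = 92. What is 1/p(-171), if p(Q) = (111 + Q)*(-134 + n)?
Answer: 1/2520 ≈ 0.00039683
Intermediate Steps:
p(Q) = -4662 - 42*Q (p(Q) = (111 + Q)*(-134 + 92) = (111 + Q)*(-42) = -4662 - 42*Q)
1/p(-171) = 1/(-4662 - 42*(-171)) = 1/(-4662 + 7182) = 1/2520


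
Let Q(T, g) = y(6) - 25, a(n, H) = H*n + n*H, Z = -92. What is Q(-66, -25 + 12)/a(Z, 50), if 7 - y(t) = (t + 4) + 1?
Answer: 29/9200 ≈ 0.0031522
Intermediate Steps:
a(n, H) = 2*H*n (a(n, H) = H*n + H*n = 2*H*n)
y(t) = 2 - t (y(t) = 7 - ((t + 4) + 1) = 7 - ((4 + t) + 1) = 7 - (5 + t) = 7 + (-5 - t) = 2 - t)
Q(T, g) = -29 (Q(T, g) = (2 - 1*6) - 25 = (2 - 6) - 25 = -4 - 25 = -29)
Q(-66, -25 + 12)/a(Z, 50) = -29/(2*50*(-92)) = -29/(-9200) = -29*(-1/9200) = 29/9200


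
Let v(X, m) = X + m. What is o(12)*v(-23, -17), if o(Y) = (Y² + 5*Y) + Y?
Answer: -8640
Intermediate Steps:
o(Y) = Y² + 6*Y
o(12)*v(-23, -17) = (12*(6 + 12))*(-23 - 17) = (12*18)*(-40) = 216*(-40) = -8640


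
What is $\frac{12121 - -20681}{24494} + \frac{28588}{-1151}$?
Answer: $- \frac{331239685}{14096297} \approx -23.498$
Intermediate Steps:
$\frac{12121 - -20681}{24494} + \frac{28588}{-1151} = \left(12121 + 20681\right) \frac{1}{24494} + 28588 \left(- \frac{1}{1151}\right) = 32802 \cdot \frac{1}{24494} - \frac{28588}{1151} = \frac{16401}{12247} - \frac{28588}{1151} = - \frac{331239685}{14096297}$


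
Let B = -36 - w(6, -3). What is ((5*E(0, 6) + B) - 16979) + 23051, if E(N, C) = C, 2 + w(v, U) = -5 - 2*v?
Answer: 6085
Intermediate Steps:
w(v, U) = -7 - 2*v (w(v, U) = -2 + (-5 - 2*v) = -7 - 2*v)
B = -17 (B = -36 - (-7 - 2*6) = -36 - (-7 - 12) = -36 - 1*(-19) = -36 + 19 = -17)
((5*E(0, 6) + B) - 16979) + 23051 = ((5*6 - 17) - 16979) + 23051 = ((30 - 17) - 16979) + 23051 = (13 - 16979) + 23051 = -16966 + 23051 = 6085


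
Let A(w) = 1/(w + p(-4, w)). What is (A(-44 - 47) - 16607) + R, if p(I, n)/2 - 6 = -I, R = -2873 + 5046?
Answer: -1024815/71 ≈ -14434.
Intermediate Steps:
R = 2173
p(I, n) = 12 - 2*I (p(I, n) = 12 + 2*(-I) = 12 - 2*I)
A(w) = 1/(20 + w) (A(w) = 1/(w + (12 - 2*(-4))) = 1/(w + (12 + 8)) = 1/(w + 20) = 1/(20 + w))
(A(-44 - 47) - 16607) + R = (1/(20 + (-44 - 47)) - 16607) + 2173 = (1/(20 - 91) - 16607) + 2173 = (1/(-71) - 16607) + 2173 = (-1/71 - 16607) + 2173 = -1179098/71 + 2173 = -1024815/71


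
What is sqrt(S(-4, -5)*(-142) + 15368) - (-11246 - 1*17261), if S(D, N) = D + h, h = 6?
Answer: 28507 + 6*sqrt(419) ≈ 28630.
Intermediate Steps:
S(D, N) = 6 + D (S(D, N) = D + 6 = 6 + D)
sqrt(S(-4, -5)*(-142) + 15368) - (-11246 - 1*17261) = sqrt((6 - 4)*(-142) + 15368) - (-11246 - 1*17261) = sqrt(2*(-142) + 15368) - (-11246 - 17261) = sqrt(-284 + 15368) - 1*(-28507) = sqrt(15084) + 28507 = 6*sqrt(419) + 28507 = 28507 + 6*sqrt(419)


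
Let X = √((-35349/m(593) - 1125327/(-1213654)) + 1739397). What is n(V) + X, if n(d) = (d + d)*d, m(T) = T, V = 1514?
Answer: 4584392 + √900913789365000305423178/719696822 ≈ 4.5857e+6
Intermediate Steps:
n(d) = 2*d² (n(d) = (2*d)*d = 2*d²)
X = √900913789365000305423178/719696822 (X = √((-35349/593 - 1125327/(-1213654)) + 1739397) = √((-35349*1/593 - 1125327*(-1/1213654)) + 1739397) = √((-35349/593 + 1125327/1213654) + 1739397) = √(-42234136335/719696822 + 1739397) = √(1251796258959999/719696822) = √900913789365000305423178/719696822 ≈ 1318.8)
n(V) + X = 2*1514² + √900913789365000305423178/719696822 = 2*2292196 + √900913789365000305423178/719696822 = 4584392 + √900913789365000305423178/719696822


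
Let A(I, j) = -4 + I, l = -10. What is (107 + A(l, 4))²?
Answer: 8649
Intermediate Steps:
(107 + A(l, 4))² = (107 + (-4 - 10))² = (107 - 14)² = 93² = 8649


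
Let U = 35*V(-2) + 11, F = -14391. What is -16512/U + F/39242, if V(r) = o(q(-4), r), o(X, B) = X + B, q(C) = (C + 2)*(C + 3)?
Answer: -648122205/431662 ≈ -1501.5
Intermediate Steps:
q(C) = (2 + C)*(3 + C)
o(X, B) = B + X
V(r) = 2 + r (V(r) = r + (6 + (-4)**2 + 5*(-4)) = r + (6 + 16 - 20) = r + 2 = 2 + r)
U = 11 (U = 35*(2 - 2) + 11 = 35*0 + 11 = 0 + 11 = 11)
-16512/U + F/39242 = -16512/11 - 14391/39242 = -648122205/431662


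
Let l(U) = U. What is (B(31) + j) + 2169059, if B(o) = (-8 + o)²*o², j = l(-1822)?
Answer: 2675606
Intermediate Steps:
j = -1822
B(o) = o²*(-8 + o)²
(B(31) + j) + 2169059 = (31²*(-8 + 31)² - 1822) + 2169059 = (961*23² - 1822) + 2169059 = (961*529 - 1822) + 2169059 = (508369 - 1822) + 2169059 = 506547 + 2169059 = 2675606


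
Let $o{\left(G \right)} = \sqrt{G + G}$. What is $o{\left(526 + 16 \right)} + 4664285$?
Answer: $4664285 + 2 \sqrt{271} \approx 4.6643 \cdot 10^{6}$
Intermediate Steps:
$o{\left(G \right)} = \sqrt{2} \sqrt{G}$ ($o{\left(G \right)} = \sqrt{2 G} = \sqrt{2} \sqrt{G}$)
$o{\left(526 + 16 \right)} + 4664285 = \sqrt{2} \sqrt{526 + 16} + 4664285 = \sqrt{2} \sqrt{542} + 4664285 = 2 \sqrt{271} + 4664285 = 4664285 + 2 \sqrt{271}$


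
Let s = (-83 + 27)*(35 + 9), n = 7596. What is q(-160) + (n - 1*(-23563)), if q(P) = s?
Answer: 28695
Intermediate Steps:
s = -2464 (s = -56*44 = -2464)
q(P) = -2464
q(-160) + (n - 1*(-23563)) = -2464 + (7596 - 1*(-23563)) = -2464 + (7596 + 23563) = -2464 + 31159 = 28695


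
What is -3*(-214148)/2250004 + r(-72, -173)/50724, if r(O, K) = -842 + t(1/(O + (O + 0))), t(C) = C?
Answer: 1104941176667/4108651304256 ≈ 0.26893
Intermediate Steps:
r(O, K) = -842 + 1/(2*O) (r(O, K) = -842 + 1/(O + (O + 0)) = -842 + 1/(O + O) = -842 + 1/(2*O))
-3*(-214148)/2250004 + r(-72, -173)/50724 = -3*(-214148)/2250004 + (-842 + (½)/(-72))/50724 = 642444*(1/2250004) + (-842 + (½)*(-1/72))*(1/50724) = 160611/562501 + (-842 - 1/144)*(1/50724) = 160611/562501 - 121249/144*1/50724 = 160611/562501 - 121249/7304256 = 1104941176667/4108651304256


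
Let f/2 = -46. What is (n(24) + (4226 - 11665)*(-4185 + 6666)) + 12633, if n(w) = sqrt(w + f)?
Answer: -18443526 + 2*I*sqrt(17) ≈ -1.8444e+7 + 8.2462*I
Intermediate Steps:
f = -92 (f = 2*(-46) = -92)
n(w) = sqrt(-92 + w) (n(w) = sqrt(w - 92) = sqrt(-92 + w))
(n(24) + (4226 - 11665)*(-4185 + 6666)) + 12633 = (sqrt(-92 + 24) + (4226 - 11665)*(-4185 + 6666)) + 12633 = (sqrt(-68) - 7439*2481) + 12633 = (2*I*sqrt(17) - 18456159) + 12633 = (-18456159 + 2*I*sqrt(17)) + 12633 = -18443526 + 2*I*sqrt(17)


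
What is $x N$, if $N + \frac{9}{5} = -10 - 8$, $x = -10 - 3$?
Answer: $\frac{1287}{5} \approx 257.4$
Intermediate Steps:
$x = -13$
$N = - \frac{99}{5}$ ($N = - \frac{9}{5} - 18 = - \frac{99}{5} \approx -19.8$)
$x N = \left(-13\right) \left(- \frac{99}{5}\right) = \frac{1287}{5}$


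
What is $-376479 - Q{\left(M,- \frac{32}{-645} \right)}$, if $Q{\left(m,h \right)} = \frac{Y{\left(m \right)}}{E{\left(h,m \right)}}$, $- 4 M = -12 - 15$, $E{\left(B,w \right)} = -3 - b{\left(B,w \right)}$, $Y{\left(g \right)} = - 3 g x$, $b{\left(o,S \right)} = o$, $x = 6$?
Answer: $- \frac{1481225121}{3934} \approx -3.7652 \cdot 10^{5}$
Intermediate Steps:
$Y{\left(g \right)} = - 18 g$ ($Y{\left(g \right)} = - 3 g 6 = - 18 g$)
$E{\left(B,w \right)} = -3 - B$
$M = \frac{27}{4}$ ($M = - \frac{-12 - 15}{4} = \left(- \frac{1}{4}\right) \left(-27\right) = \frac{27}{4} \approx 6.75$)
$Q{\left(m,h \right)} = - \frac{18 m}{-3 - h}$ ($Q{\left(m,h \right)} = \frac{\left(-18\right) m}{-3 - h} = - \frac{18 m}{-3 - h}$)
$-376479 - Q{\left(M,- \frac{32}{-645} \right)} = -376479 - 18 \cdot \frac{27}{4} \frac{1}{3 - \frac{32}{-645}} = -376479 - 18 \cdot \frac{27}{4} \frac{1}{3 - - \frac{32}{645}} = -376479 - 18 \cdot \frac{27}{4} \frac{1}{3 + \frac{32}{645}} = -376479 - 18 \cdot \frac{27}{4} \frac{1}{\frac{1967}{645}} = -376479 - 18 \cdot \frac{27}{4} \cdot \frac{645}{1967} = -376479 - \frac{156735}{3934} = - \frac{1481225121}{3934}$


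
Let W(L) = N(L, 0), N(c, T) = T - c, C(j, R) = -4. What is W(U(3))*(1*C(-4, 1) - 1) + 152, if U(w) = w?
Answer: 167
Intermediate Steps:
W(L) = -L (W(L) = 0 - L = -L)
W(U(3))*(1*C(-4, 1) - 1) + 152 = (-1*3)*(1*(-4) - 1) + 152 = -3*(-4 - 1) + 152 = -3*(-5) + 152 = 15 + 152 = 167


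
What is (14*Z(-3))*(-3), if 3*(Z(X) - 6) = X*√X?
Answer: -252 + 42*I*√3 ≈ -252.0 + 72.746*I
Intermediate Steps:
Z(X) = 6 + X^(3/2)/3 (Z(X) = 6 + (X*√X)/3 = 6 + X^(3/2)/3)
(14*Z(-3))*(-3) = (14*(6 + (-3)^(3/2)/3))*(-3) = (14*(6 + (-3*I*√3)/3))*(-3) = (14*(6 - I*√3))*(-3) = (84 - 14*I*√3)*(-3) = -252 + 42*I*√3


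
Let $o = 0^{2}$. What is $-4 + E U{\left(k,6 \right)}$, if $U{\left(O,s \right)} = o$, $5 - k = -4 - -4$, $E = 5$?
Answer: $-4$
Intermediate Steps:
$k = 5$ ($k = 5 - \left(-4 - -4\right) = 5 - \left(-4 + 4\right) = 5 - 0 = 5 + 0 = 5$)
$o = 0$
$U{\left(O,s \right)} = 0$
$-4 + E U{\left(k,6 \right)} = -4 + 5 \cdot 0 = -4 + 0 = -4$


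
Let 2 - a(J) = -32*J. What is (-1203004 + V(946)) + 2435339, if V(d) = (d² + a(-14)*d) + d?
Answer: 1706281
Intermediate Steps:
a(J) = 2 + 32*J (a(J) = 2 - (-32)*J = 2 + 32*J)
V(d) = d² - 445*d (V(d) = (d² + (2 + 32*(-14))*d) + d = (d² + (2 - 448)*d) + d = (d² - 446*d) + d = d² - 445*d)
(-1203004 + V(946)) + 2435339 = (-1203004 + 946*(-445 + 946)) + 2435339 = (-1203004 + 946*501) + 2435339 = (-1203004 + 473946) + 2435339 = -729058 + 2435339 = 1706281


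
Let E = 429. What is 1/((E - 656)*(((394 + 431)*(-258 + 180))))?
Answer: 1/14607450 ≈ 6.8458e-8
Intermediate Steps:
1/((E - 656)*(((394 + 431)*(-258 + 180)))) = 1/((429 - 656)*(((394 + 431)*(-258 + 180)))) = 1/((-227)*((825*(-78)))) = -1/227/(-64350) = -1/227*(-1/64350) = 1/14607450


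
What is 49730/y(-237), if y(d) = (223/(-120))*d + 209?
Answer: 1989200/25977 ≈ 76.575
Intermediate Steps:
y(d) = 209 - 223*d/120 (y(d) = (223*(-1/120))*d + 209 = -223*d/120 + 209 = 209 - 223*d/120)
49730/y(-237) = 49730/(209 - 223/120*(-237)) = 49730/(209 + 17617/40) = 49730/(25977/40) = 49730*(40/25977) = 1989200/25977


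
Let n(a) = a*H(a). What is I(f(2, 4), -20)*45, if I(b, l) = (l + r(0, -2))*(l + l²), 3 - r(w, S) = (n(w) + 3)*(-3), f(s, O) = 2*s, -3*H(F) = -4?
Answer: -136800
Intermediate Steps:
H(F) = 4/3 (H(F) = -⅓*(-4) = 4/3)
n(a) = 4*a/3 (n(a) = a*(4/3) = 4*a/3)
r(w, S) = 12 + 4*w (r(w, S) = 3 - (4*w/3 + 3)*(-3) = 3 - (3 + 4*w/3)*(-3) = 3 - (-9 - 4*w) = 3 + (9 + 4*w) = 12 + 4*w)
I(b, l) = (12 + l)*(l + l²) (I(b, l) = (l + (12 + 4*0))*(l + l²) = (l + (12 + 0))*(l + l²) = (l + 12)*(l + l²) = (12 + l)*(l + l²))
I(f(2, 4), -20)*45 = -20*(12 + (-20)² + 13*(-20))*45 = -20*(12 + 400 - 260)*45 = -20*152*45 = -3040*45 = -136800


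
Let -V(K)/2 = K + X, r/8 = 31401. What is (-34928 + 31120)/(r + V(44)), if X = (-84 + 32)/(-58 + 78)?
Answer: -9520/627813 ≈ -0.015164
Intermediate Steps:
r = 251208 (r = 8*31401 = 251208)
X = -13/5 (X = -52/20 = -52*1/20 = -13/5 ≈ -2.6000)
V(K) = 26/5 - 2*K (V(K) = -2*(K - 13/5) = -2*(-13/5 + K) = 26/5 - 2*K)
(-34928 + 31120)/(r + V(44)) = (-34928 + 31120)/(251208 + (26/5 - 2*44)) = -3808/(251208 + (26/5 - 88)) = -3808/(251208 - 414/5) = -3808/1255626/5 = -3808*5/1255626 = -9520/627813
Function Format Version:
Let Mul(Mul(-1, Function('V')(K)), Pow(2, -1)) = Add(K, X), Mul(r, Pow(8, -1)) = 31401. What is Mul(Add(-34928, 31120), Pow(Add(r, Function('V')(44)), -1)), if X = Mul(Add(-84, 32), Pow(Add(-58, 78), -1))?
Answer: Rational(-9520, 627813) ≈ -0.015164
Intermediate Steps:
r = 251208 (r = Mul(8, 31401) = 251208)
X = Rational(-13, 5) (X = Mul(-52, Pow(20, -1)) = Mul(-52, Rational(1, 20)) = Rational(-13, 5) ≈ -2.6000)
Function('V')(K) = Add(Rational(26, 5), Mul(-2, K)) (Function('V')(K) = Mul(-2, Add(K, Rational(-13, 5))) = Mul(-2, Add(Rational(-13, 5), K)) = Add(Rational(26, 5), Mul(-2, K)))
Mul(Add(-34928, 31120), Pow(Add(r, Function('V')(44)), -1)) = Mul(Add(-34928, 31120), Pow(Add(251208, Add(Rational(26, 5), Mul(-2, 44))), -1)) = Mul(-3808, Pow(Add(251208, Add(Rational(26, 5), -88)), -1)) = Mul(-3808, Pow(Add(251208, Rational(-414, 5)), -1)) = Mul(-3808, Pow(Rational(1255626, 5), -1)) = Mul(-3808, Rational(5, 1255626)) = Rational(-9520, 627813)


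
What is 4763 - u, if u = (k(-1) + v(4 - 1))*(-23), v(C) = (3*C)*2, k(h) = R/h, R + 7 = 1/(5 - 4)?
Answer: 5315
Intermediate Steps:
R = -6 (R = -7 + 1/(5 - 4) = -7 + 1/1 = -7 + 1 = -6)
k(h) = -6/h
v(C) = 6*C
u = -552 (u = (-6/(-1) + 6*(4 - 1))*(-23) = (-6*(-1) + 6*3)*(-23) = (6 + 18)*(-23) = 24*(-23) = -552)
4763 - u = 4763 - 1*(-552) = 4763 + 552 = 5315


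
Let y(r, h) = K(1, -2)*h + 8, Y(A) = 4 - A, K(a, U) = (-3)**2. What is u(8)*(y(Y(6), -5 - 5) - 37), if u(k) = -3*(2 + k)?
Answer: 3570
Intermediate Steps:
K(a, U) = 9
u(k) = -6 - 3*k
y(r, h) = 8 + 9*h (y(r, h) = 9*h + 8 = 8 + 9*h)
u(8)*(y(Y(6), -5 - 5) - 37) = (-6 - 3*8)*((8 + 9*(-5 - 5)) - 37) = (-6 - 24)*((8 + 9*(-10)) - 37) = -30*((8 - 90) - 37) = -30*(-82 - 37) = -30*(-119) = 3570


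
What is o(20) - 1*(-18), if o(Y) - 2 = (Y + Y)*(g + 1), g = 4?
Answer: 220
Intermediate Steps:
o(Y) = 2 + 10*Y (o(Y) = 2 + (Y + Y)*(4 + 1) = 2 + (2*Y)*5 = 2 + 10*Y)
o(20) - 1*(-18) = (2 + 10*20) - 1*(-18) = (2 + 200) + 18 = 202 + 18 = 220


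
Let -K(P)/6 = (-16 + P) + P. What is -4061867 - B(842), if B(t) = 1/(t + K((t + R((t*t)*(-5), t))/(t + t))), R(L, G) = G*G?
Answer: -16734892039/4120 ≈ -4.0619e+6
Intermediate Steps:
R(L, G) = G²
K(P) = 96 - 12*P (K(P) = -6*((-16 + P) + P) = -6*(-16 + 2*P) = 96 - 12*P)
B(t) = 1/(96 + t - 6*(t + t²)/t) (B(t) = 1/(t + (96 - 12*(t + t²)/(t + t))) = 1/(t + (96 - 12*(t + t²)/(2*t))) = 1/(t + (96 - 12*(t + t²)*1/(2*t))) = 1/(t + (96 - 6*(t + t²)/t)) = 1/(96 + t - 6*(t + t²)/t))
-4061867 - B(842) = -4061867 - 1/(5*(18 - 1*842)) = -4061867 - 1/(5*(18 - 842)) = -4061867 - 1/(5*(-824)) = -4061867 - (-1)/(5*824) = -4061867 - 1*(-1/4120) = -4061867 + 1/4120 = -16734892039/4120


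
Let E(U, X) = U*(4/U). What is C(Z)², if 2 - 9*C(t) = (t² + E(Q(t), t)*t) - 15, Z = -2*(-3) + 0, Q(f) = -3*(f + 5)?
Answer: 1849/81 ≈ 22.827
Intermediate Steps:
Q(f) = -15 - 3*f (Q(f) = -3*(5 + f) = -15 - 3*f)
E(U, X) = 4
Z = 6 (Z = 6 + 0 = 6)
C(t) = 17/9 - 4*t/9 - t²/9 (C(t) = 2/9 - ((t² + 4*t) - 15)/9 = 2/9 - (-15 + t² + 4*t)/9 = 2/9 + (5/3 - 4*t/9 - t²/9) = 17/9 - 4*t/9 - t²/9)
C(Z)² = (17/9 - 4/9*6 - ⅑*6²)² = (17/9 - 8/3 - ⅑*36)² = (17/9 - 8/3 - 4)² = (-43/9)² = 1849/81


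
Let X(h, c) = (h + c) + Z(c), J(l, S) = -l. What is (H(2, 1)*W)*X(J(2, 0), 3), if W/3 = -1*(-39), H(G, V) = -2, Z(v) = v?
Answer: -936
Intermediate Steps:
W = 117 (W = 3*(-1*(-39)) = 3*39 = 117)
X(h, c) = h + 2*c (X(h, c) = (h + c) + c = (c + h) + c = h + 2*c)
(H(2, 1)*W)*X(J(2, 0), 3) = (-2*117)*(-1*2 + 2*3) = -234*(-2 + 6) = -234*4 = -936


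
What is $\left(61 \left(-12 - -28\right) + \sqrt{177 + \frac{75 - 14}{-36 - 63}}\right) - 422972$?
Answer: $-421996 + \frac{\sqrt{192082}}{33} \approx -4.2198 \cdot 10^{5}$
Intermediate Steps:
$\left(61 \left(-12 - -28\right) + \sqrt{177 + \frac{75 - 14}{-36 - 63}}\right) - 422972 = \left(61 \left(-12 + 28\right) + \sqrt{177 + \frac{61}{-99}}\right) - 422972 = \left(61 \cdot 16 + \sqrt{177 + 61 \left(- \frac{1}{99}\right)}\right) - 422972 = \left(976 + \sqrt{177 - \frac{61}{99}}\right) - 422972 = \left(976 + \sqrt{\frac{17462}{99}}\right) - 422972 = \left(976 + \frac{\sqrt{192082}}{33}\right) - 422972 = -421996 + \frac{\sqrt{192082}}{33}$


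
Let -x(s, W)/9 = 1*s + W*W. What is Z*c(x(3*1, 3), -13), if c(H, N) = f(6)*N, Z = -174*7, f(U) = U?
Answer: 95004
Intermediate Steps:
Z = -1218
x(s, W) = -9*s - 9*W² (x(s, W) = -9*(1*s + W*W) = -9*(s + W²) = -9*s - 9*W²)
c(H, N) = 6*N
Z*c(x(3*1, 3), -13) = -7308*(-13) = -1218*(-78) = 95004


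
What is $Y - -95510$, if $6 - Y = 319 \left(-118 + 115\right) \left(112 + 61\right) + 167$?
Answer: $260910$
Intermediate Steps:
$Y = 165400$ ($Y = 6 - \left(319 \left(-118 + 115\right) \left(112 + 61\right) + 167\right) = 6 - \left(319 \left(\left(-3\right) 173\right) + 167\right) = 6 - \left(319 \left(-519\right) + 167\right) = 6 - \left(-165561 + 167\right) = 6 - -165394 = 6 + 165394 = 165400$)
$Y - -95510 = 165400 - -95510 = 165400 + 95510 = 260910$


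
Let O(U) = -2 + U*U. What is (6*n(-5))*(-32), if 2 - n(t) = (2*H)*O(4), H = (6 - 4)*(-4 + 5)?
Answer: 10368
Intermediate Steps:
O(U) = -2 + U**2
H = 2 (H = 2*1 = 2)
n(t) = -54 (n(t) = 2 - 2*2*(-2 + 4**2) = 2 - 4*(-2 + 16) = 2 - 4*14 = 2 - 1*56 = 2 - 56 = -54)
(6*n(-5))*(-32) = (6*(-54))*(-32) = -324*(-32) = 10368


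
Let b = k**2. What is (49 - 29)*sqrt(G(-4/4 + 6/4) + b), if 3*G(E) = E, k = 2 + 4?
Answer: 10*sqrt(1302)/3 ≈ 120.28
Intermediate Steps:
k = 6
G(E) = E/3
b = 36 (b = 6**2 = 36)
(49 - 29)*sqrt(G(-4/4 + 6/4) + b) = (49 - 29)*sqrt((-4/4 + 6/4)/3 + 36) = 20*sqrt((-4*1/4 + 6*(1/4))/3 + 36) = 20*sqrt((-1 + 3/2)/3 + 36) = 20*sqrt((1/3)*(1/2) + 36) = 20*sqrt(1/6 + 36) = 20*sqrt(217/6) = 20*(sqrt(1302)/6) = 10*sqrt(1302)/3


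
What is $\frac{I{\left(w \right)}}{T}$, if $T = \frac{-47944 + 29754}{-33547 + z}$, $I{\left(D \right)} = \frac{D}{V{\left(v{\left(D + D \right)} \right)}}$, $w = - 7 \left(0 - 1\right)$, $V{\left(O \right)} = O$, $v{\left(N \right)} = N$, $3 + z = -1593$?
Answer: $\frac{35143}{36380} \approx 0.966$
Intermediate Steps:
$z = -1596$ ($z = -3 - 1593 = -1596$)
$w = 7$ ($w = \left(-7\right) \left(-1\right) = 7$)
$I{\left(D \right)} = \frac{1}{2}$ ($I{\left(D \right)} = \frac{D}{D + D} = \frac{D}{2 D} = D \frac{1}{2 D} = \frac{1}{2}$)
$T = \frac{18190}{35143}$ ($T = \frac{-47944 + 29754}{-33547 - 1596} = - \frac{18190}{-35143} = \left(-18190\right) \left(- \frac{1}{35143}\right) = \frac{18190}{35143} \approx 0.5176$)
$\frac{I{\left(w \right)}}{T} = \frac{1}{2 \cdot \frac{18190}{35143}} = \frac{1}{2} \cdot \frac{35143}{18190} = \frac{35143}{36380}$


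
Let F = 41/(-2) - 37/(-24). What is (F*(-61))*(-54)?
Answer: -249795/4 ≈ -62449.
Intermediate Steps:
F = -455/24 (F = 41*(-½) - 37*(-1/24) = -41/2 + 37/24 = -455/24 ≈ -18.958)
(F*(-61))*(-54) = -455/24*(-61)*(-54) = (27755/24)*(-54) = -249795/4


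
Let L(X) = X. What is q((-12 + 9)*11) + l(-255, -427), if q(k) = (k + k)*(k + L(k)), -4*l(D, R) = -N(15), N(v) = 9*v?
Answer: 17559/4 ≈ 4389.8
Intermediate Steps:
l(D, R) = 135/4 (l(D, R) = -(-1)*9*15/4 = -(-1)*135/4 = -¼*(-135) = 135/4)
q(k) = 4*k² (q(k) = (k + k)*(k + k) = (2*k)*(2*k) = 4*k²)
q((-12 + 9)*11) + l(-255, -427) = 4*((-12 + 9)*11)² + 135/4 = 4*(-3*11)² + 135/4 = 4*(-33)² + 135/4 = 4*1089 + 135/4 = 4356 + 135/4 = 17559/4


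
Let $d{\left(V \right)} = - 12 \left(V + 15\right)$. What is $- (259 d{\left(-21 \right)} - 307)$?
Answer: $-18341$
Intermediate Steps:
$d{\left(V \right)} = -180 - 12 V$ ($d{\left(V \right)} = - 12 \left(15 + V\right) = -180 - 12 V$)
$- (259 d{\left(-21 \right)} - 307) = - (259 \left(-180 - -252\right) - 307) = - (259 \left(-180 + 252\right) - 307) = - (259 \cdot 72 - 307) = - (18648 - 307) = \left(-1\right) 18341 = -18341$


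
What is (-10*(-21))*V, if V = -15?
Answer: -3150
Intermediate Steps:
(-10*(-21))*V = -10*(-21)*(-15) = 210*(-15) = -3150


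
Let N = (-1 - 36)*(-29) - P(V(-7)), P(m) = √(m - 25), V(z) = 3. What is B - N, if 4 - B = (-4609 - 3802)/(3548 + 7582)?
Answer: -11889559/11130 + I*√22 ≈ -1068.2 + 4.6904*I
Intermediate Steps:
B = 52931/11130 (B = 4 - (-4609 - 3802)/(3548 + 7582) = 4 - (-8411)/11130 = 4 - 1*(-8411/11130) = 4 + 8411/11130 = 52931/11130 ≈ 4.7557)
P(m) = √(-25 + m)
N = 1073 - I*√22 (N = (-1 - 36)*(-29) - √(-25 + 3) = -37*(-29) - √(-22) = 1073 - I*√22 ≈ 1073.0 - 4.6904*I)
B - N = 52931/11130 - (1073 - I*√22) = 52931/11130 + (-1073 + I*√22) = -11889559/11130 + I*√22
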